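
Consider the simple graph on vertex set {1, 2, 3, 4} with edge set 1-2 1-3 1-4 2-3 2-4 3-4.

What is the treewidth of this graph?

A width-3 tree decomposition is:
Bags: B1 = {1, 2, 3, 4}
Tree: (single bag)
With just one bag of size 4, the width is 4 − 1 = 3, so tw(G) ≤ 3. Conversely, {1, 2, 3, 4} is a clique of size 4, and the vertices of any clique must share a bag in every tree decomposition; so some bag has ≥ 4 vertices and tw(G) ≥ 3. The upper and lower bounds meet at 3, so that is the treewidth.

3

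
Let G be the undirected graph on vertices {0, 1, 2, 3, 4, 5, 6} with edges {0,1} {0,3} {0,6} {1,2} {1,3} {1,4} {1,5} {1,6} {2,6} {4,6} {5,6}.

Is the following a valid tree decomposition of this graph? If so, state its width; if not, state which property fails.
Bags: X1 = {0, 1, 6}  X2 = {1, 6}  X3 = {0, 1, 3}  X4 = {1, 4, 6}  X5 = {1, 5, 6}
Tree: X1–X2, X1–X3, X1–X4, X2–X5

No — vertex 2 appears in no bag.

A tree decomposition must satisfy three properties: every vertex lies in some bag; for every edge, both endpoints lie together in some bag; and for every vertex, the bags containing it form a connected subtree. Here vertex 2 appears in no bag, so the decomposition is invalid.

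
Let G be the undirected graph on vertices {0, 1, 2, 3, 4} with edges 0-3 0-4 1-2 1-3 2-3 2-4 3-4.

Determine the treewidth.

A width-2 tree decomposition is:
Bags: B1 = {1, 2, 3}  B2 = {2, 3, 4}  B3 = {0, 3, 4}
Tree: B1–B2, B2–B3
Every bag has size at most 3, so the width is 3 − 1 = 2 and tw(G) ≤ 2. Conversely, {0, 3, 4} is a clique of size 3, and the vertices of any clique must share a bag in every tree decomposition; so some bag has ≥ 3 vertices and tw(G) ≥ 2. Hence tw(G) = 2 exactly.

2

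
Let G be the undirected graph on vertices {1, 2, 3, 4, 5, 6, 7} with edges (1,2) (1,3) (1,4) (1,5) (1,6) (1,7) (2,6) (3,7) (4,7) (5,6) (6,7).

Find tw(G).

2

A width-2 tree decomposition is:
Bags: B1 = {1, 3, 7}  B2 = {1, 4, 7}  B3 = {1, 6, 7}  B4 = {1, 5, 6}  B5 = {1, 2, 6}
Tree: B1–B2, B1–B3, B3–B4, B4–B5
Every bag has size at most 3, so the width is 3 − 1 = 2 and tw(G) ≤ 2. On the other hand G contains the 3-clique {1, 3, 7}. A clique must lie in a single bag of any decomposition, so no decomposition can have width below 2. Hence tw(G) = 2 exactly.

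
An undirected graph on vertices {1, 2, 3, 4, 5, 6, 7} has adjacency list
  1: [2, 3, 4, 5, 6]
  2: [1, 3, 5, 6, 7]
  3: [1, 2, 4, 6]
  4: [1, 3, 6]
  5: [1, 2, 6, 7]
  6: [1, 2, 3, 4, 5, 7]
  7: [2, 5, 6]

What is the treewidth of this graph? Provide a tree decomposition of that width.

The largest bag has 4 vertices, giving width 3; this decomposition certifies tw(G) ≤ 3. On the other hand G contains the 4-clique {1, 2, 3, 6}. A clique must lie in a single bag of any decomposition, so no decomposition can have width below 3. The upper and lower bounds meet at 3, so that is the treewidth.

Treewidth 3.
One such decomposition:
Bags: B1 = {2, 5, 6, 7}  B2 = {1, 2, 5, 6}  B3 = {1, 2, 3, 6}  B4 = {1, 3, 4, 6}
Tree: B1–B2, B2–B3, B3–B4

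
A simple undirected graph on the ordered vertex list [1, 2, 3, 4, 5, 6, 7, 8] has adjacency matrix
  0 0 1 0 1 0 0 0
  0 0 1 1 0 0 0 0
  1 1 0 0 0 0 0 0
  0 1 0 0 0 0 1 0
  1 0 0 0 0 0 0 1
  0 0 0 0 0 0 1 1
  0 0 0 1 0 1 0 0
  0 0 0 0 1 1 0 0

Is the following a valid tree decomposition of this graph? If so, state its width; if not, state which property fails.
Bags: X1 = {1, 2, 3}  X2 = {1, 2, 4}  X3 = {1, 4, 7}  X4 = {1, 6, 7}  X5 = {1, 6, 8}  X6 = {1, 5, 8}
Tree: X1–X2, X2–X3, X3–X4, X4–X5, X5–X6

Checking the three conditions: (i) the bags cover all of {1, 2, 3, 4, 5, 6, 7, 8}; (ii) for each edge, some bag contains both endpoints; (iii) the bags containing any fixed vertex form a subtree. All hold, so the decomposition is valid with width 3 − 1 = 2.

Yes; width 2.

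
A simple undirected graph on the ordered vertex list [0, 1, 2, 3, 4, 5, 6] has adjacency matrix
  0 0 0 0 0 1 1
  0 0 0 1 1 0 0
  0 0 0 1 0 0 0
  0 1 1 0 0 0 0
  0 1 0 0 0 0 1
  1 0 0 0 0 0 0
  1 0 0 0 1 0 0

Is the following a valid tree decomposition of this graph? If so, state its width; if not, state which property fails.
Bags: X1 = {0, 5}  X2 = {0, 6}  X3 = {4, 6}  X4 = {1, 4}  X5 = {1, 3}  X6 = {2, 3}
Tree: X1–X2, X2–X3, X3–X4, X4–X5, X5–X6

Every vertex of G appears in some bag (union = {0, 1, 2, 3, 4, 5, 6}); every edge is covered by a bag; and for each vertex v the set of bags containing v is connected in the bag tree. The decomposition is therefore valid. The largest bag has 2 vertices, so the width is 1.

Yes; width 1.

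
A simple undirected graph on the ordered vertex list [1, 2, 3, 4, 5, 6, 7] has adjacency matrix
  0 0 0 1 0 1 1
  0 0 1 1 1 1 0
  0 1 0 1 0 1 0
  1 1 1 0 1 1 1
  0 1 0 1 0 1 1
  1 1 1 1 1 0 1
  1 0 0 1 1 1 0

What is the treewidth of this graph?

A width-3 tree decomposition is:
Bags: B1 = {4, 5, 6, 7}  B2 = {1, 4, 6, 7}  B3 = {2, 4, 5, 6}  B4 = {2, 3, 4, 6}
Tree: B1–B2, B1–B3, B3–B4
Each bag holds 4 vertices, so the decomposition has width 3, which upper-bounds the treewidth. On the other hand G contains the 4-clique {1, 4, 6, 7}. A clique must lie in a single bag of any decomposition, so no decomposition can have width below 3. Combining the bounds, tw(G) = 3.

3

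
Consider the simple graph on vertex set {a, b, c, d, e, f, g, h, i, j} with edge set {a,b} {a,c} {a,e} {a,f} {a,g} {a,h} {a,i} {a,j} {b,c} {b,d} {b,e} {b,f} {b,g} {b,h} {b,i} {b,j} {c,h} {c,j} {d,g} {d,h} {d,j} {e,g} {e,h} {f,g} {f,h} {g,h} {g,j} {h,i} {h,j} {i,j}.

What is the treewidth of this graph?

A width-4 tree decomposition is:
Bags: B1 = {a, b, c, h, j}  B2 = {a, b, h, i, j}  B3 = {a, b, g, h, j}  B4 = {a, b, e, g, h}  B5 = {a, b, f, g, h}  B6 = {b, d, g, h, j}
Tree: B1–B2, B2–B3, B3–B4, B3–B5, B3–B6
Every bag has size at most 5, so the width is 5 − 1 = 4 and tw(G) ≤ 4. For the lower bound, the 5 vertices {b, d, g, h, j} are pairwise adjacent, and any tree decomposition puts a clique entirely inside one bag — forcing width ≥ 4. Therefore the treewidth is 4.

4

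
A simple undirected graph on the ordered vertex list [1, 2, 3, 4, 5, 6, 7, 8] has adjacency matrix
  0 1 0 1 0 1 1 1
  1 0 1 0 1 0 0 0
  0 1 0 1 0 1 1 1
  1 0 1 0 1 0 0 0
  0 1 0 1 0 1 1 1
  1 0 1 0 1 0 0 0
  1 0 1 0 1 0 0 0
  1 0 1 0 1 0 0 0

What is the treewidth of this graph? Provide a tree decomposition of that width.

The largest bag has 4 vertices, giving width 3; this decomposition certifies tw(G) ≤ 3. For the lower bound: the 4 vertex sets {3,7}, {5,6}, {1}, {4} are disjoint, each induces a connected subgraph, and every pair is joined by at least one edge of G. Contracting each set to a single vertex therefore yields K_{4} as a minor, and since treewidth is minor-monotone, tw(G) ≥ tw(K_{4}) = 3. Hence tw(G) = 3 exactly.

Treewidth 3.
One such decomposition:
Bags: B1 = {1, 3, 5, 7}  B2 = {1, 3, 5, 6}  B3 = {1, 3, 4, 5}  B4 = {1, 2, 3, 5}  B5 = {1, 3, 5, 8}
Tree: B1–B2, B2–B3, B3–B4, B4–B5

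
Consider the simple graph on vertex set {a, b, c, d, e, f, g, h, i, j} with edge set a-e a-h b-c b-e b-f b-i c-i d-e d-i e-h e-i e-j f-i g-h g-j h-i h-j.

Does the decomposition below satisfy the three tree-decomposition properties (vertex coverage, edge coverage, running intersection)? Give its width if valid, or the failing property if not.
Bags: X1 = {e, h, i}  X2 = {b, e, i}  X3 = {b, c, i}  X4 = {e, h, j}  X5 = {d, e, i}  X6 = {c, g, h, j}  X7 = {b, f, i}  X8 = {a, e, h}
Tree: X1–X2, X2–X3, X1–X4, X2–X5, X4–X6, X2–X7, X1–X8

A tree decomposition must satisfy three properties: every vertex lies in some bag; for every edge, both endpoints lie together in some bag; and for every vertex, the bags containing it form a connected subtree. Here bags containing vertex c are not connected in the tree, so the decomposition is invalid.

No — bags containing vertex c are not connected in the tree.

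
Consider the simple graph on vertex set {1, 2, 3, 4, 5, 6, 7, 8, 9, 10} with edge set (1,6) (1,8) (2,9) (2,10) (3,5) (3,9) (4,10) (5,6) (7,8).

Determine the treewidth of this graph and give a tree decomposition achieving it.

Each bag holds 2 vertices, so the decomposition has width 1, which upper-bounds the treewidth. Since G has at least one edge (e.g. 4–10), it is not an edgeless graph, so tw(G) ≥ 1. Combining the bounds, tw(G) = 1.

Treewidth 1.
Bags: B1 = {4, 10}  B2 = {2, 10}  B3 = {2, 9}  B4 = {3, 9}  B5 = {3, 5}  B6 = {5, 6}  B7 = {1, 6}  B8 = {1, 8}  B9 = {7, 8}
Tree: B1–B2, B2–B3, B3–B4, B4–B5, B5–B6, B6–B7, B7–B8, B8–B9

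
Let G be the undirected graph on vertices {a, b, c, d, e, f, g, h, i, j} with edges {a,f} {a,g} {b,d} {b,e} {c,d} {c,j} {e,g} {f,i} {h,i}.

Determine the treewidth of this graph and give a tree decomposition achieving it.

Every bag has size at most 2, so the width is 2 − 1 = 1 and tw(G) ≤ 1. G has an edge, so its treewidth is at least 1. Combining the bounds, tw(G) = 1.

Treewidth 1.
One such decomposition:
Bags: B1 = {c, j}  B2 = {c, d}  B3 = {b, d}  B4 = {b, e}  B5 = {e, g}  B6 = {a, g}  B7 = {a, f}  B8 = {f, i}  B9 = {h, i}
Tree: B1–B2, B2–B3, B3–B4, B4–B5, B5–B6, B6–B7, B7–B8, B8–B9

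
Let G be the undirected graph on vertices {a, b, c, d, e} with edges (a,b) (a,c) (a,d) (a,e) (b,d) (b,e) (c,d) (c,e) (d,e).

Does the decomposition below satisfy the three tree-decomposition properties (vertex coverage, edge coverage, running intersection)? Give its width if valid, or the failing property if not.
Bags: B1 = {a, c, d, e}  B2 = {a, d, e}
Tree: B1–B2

A tree decomposition must satisfy three properties: every vertex lies in some bag; for every edge, both endpoints lie together in some bag; and for every vertex, the bags containing it form a connected subtree. Here vertex b appears in no bag, so the decomposition is invalid.

No — vertex b appears in no bag.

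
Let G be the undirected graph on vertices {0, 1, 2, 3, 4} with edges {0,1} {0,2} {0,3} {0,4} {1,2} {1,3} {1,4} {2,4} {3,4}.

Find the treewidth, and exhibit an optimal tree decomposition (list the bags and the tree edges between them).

Treewidth 3.
One such decomposition:
Bags: B1 = {0, 1, 3, 4}  B2 = {0, 1, 2, 4}
Tree: B1–B2

The largest bag has 4 vertices, giving width 3; this decomposition certifies tw(G) ≤ 3. On the other hand G contains the 4-clique {0, 1, 2, 4}. A clique must lie in a single bag of any decomposition, so no decomposition can have width below 3. Combining the bounds, tw(G) = 3.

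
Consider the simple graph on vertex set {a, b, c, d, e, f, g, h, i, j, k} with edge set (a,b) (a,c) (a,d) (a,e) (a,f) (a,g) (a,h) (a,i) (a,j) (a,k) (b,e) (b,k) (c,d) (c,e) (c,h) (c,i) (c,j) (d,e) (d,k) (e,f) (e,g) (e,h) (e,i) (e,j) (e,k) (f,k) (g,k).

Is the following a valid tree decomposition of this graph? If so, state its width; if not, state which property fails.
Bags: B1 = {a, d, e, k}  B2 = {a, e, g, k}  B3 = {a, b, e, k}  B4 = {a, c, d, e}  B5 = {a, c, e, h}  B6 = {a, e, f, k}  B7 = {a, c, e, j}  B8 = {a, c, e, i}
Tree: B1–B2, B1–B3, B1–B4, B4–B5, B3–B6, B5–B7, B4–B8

Checking the three conditions: (i) the bags cover all of {a, b, c, d, e, f, g, h, i, j, k}; (ii) for each edge, some bag contains both endpoints; (iii) the bags containing any fixed vertex form a subtree. All hold, so the decomposition is valid with width 4 − 1 = 3.

Yes; width 3.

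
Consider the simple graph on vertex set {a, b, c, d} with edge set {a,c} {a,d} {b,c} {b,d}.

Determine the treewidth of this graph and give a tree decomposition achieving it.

The largest bag has 3 vertices, giving width 2; this decomposition certifies tw(G) ≤ 2. Since a–d–b–c–a is a cycle in G, G is not acyclic. Forests are exactly the graphs of treewidth ≤ 1, so tw(G) ≥ 2. Combining the bounds, tw(G) = 2.

Treewidth 2.
Bags: B1 = {a, b, d}  B2 = {a, b, c}
Tree: B1–B2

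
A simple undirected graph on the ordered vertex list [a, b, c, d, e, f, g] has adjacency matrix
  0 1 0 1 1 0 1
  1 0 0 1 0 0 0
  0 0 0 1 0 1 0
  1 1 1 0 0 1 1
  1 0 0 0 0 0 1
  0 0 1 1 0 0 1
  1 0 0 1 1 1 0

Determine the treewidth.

2

A width-2 tree decomposition is:
Bags: B1 = {a, d, g}  B2 = {d, f, g}  B3 = {a, b, d}  B4 = {c, d, f}  B5 = {a, e, g}
Tree: B1–B2, B1–B3, B2–B4, B1–B5
Each bag holds 3 vertices, so the decomposition has width 2, which upper-bounds the treewidth. On the other hand G contains the 3-clique {a, d, g}. A clique must lie in a single bag of any decomposition, so no decomposition can have width below 2. The upper and lower bounds meet at 2, so that is the treewidth.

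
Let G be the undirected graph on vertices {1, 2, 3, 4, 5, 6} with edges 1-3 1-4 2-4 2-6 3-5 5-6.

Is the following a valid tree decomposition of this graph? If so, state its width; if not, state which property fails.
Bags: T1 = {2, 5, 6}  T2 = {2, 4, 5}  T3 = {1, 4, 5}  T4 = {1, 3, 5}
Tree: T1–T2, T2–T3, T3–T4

Vertex coverage: the bags together contain {1, 2, 3, 4, 5, 6}, the full vertex set. Edge coverage: each edge of G has both endpoints in at least one bag. Running intersection: for every vertex, the bags containing it form a connected subtree. All three properties hold, so this is a valid tree decomposition of width max|bag| − 1 = 2, and hence tw(G) ≤ 2.

Yes; width 2.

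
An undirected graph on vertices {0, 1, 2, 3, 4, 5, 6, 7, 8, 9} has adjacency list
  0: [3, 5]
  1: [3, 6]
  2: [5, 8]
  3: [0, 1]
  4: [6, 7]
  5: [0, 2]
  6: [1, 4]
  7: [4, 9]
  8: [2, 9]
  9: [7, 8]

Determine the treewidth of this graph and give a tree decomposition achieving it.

Treewidth 2.
Bags: B1 = {7, 8, 9}  B2 = {4, 7, 8}  B3 = {4, 6, 8}  B4 = {1, 6, 8}  B5 = {1, 3, 8}  B6 = {0, 3, 8}  B7 = {0, 5, 8}  B8 = {2, 5, 8}
Tree: B1–B2, B2–B3, B3–B4, B4–B5, B5–B6, B6–B7, B7–B8

Every bag has size at most 3, so the width is 3 − 1 = 2 and tw(G) ≤ 2. The edges 8–9–7–4–6–1–3–0–5–2–8 form a cycle, so G is not a tree and its treewidth is at least 2. Therefore the treewidth is 2.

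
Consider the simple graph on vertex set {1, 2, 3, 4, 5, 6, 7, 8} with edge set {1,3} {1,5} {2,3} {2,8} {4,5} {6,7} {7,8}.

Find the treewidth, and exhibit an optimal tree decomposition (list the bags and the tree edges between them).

Treewidth 1.
Bags: B1 = {4, 5}  B2 = {1, 5}  B3 = {1, 3}  B4 = {2, 3}  B5 = {2, 8}  B6 = {7, 8}  B7 = {6, 7}
Tree: B1–B2, B2–B3, B3–B4, B4–B5, B5–B6, B6–B7

The largest bag has 2 vertices, giving width 1; this decomposition certifies tw(G) ≤ 1. Since G has at least one edge (e.g. 4–5), it is not an edgeless graph, so tw(G) ≥ 1. Combining the bounds, tw(G) = 1.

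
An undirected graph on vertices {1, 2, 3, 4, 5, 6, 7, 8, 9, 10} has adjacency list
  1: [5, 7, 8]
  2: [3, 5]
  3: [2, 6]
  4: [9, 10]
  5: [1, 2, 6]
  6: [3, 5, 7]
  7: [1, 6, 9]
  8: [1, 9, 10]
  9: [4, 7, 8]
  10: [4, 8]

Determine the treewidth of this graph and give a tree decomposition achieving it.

Treewidth 2.
One such decomposition:
Bags: B1 = {2, 3, 5}  B2 = {3, 5, 6}  B3 = {1, 5, 6}  B4 = {1, 6, 7}  B5 = {1, 7, 8}  B6 = {7, 8, 9}  B7 = {8, 9, 10}  B8 = {4, 9, 10}
Tree: B1–B2, B2–B3, B3–B4, B4–B5, B5–B6, B6–B7, B7–B8

The largest bag has 3 vertices, giving width 2; this decomposition certifies tw(G) ≤ 2. For the lower bound, G contains the cycle 2–3–6–5–2, so G is not a forest; only forests have treewidth ≤ 1, hence tw(G) ≥ 2. Combining the bounds, tw(G) = 2.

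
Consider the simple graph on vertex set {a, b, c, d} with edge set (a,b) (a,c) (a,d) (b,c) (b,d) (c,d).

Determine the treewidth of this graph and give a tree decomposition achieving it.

Treewidth 3.
One such decomposition:
Bags: B1 = {a, b, c, d}
Tree: (single bag)

With just one bag of size 4, the width is 4 − 1 = 3, so tw(G) ≤ 3. Conversely, {a, b, c, d} is a clique of size 4, and the vertices of any clique must share a bag in every tree decomposition; so some bag has ≥ 4 vertices and tw(G) ≥ 3. Therefore the treewidth is 3.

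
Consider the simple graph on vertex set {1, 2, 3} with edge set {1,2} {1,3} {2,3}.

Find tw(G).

2

A width-2 tree decomposition is:
Bags: B1 = {1, 2, 3}
Tree: (single bag)
A single bag containing all 3 vertices is trivially a valid decomposition of width 2. On the other hand G contains the 3-clique {1, 2, 3}. A clique must lie in a single bag of any decomposition, so no decomposition can have width below 2. Hence tw(G) = 2 exactly.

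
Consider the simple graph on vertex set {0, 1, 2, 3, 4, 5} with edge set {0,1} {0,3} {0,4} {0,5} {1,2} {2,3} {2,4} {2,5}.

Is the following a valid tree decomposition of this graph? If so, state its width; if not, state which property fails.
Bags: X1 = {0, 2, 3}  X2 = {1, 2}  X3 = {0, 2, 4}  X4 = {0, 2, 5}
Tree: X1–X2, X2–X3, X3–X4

No — edge (0,1) lies in no bag.

A tree decomposition must satisfy three properties: every vertex lies in some bag; for every edge, both endpoints lie together in some bag; and for every vertex, the bags containing it form a connected subtree. Here edge (0,1) lies in no bag, so the decomposition is invalid.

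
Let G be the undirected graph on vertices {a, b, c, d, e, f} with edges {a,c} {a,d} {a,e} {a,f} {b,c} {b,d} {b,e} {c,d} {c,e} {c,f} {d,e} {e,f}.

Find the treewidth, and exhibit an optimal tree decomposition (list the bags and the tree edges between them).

Treewidth 3.
Bags: B1 = {a, c, d, e}  B2 = {a, c, e, f}  B3 = {b, c, d, e}
Tree: B1–B2, B1–B3

The largest bag has 4 vertices, giving width 3; this decomposition certifies tw(G) ≤ 3. For the lower bound, the 4 vertices {a, c, d, e} are pairwise adjacent, and any tree decomposition puts a clique entirely inside one bag — forcing width ≥ 3. Combining the bounds, tw(G) = 3.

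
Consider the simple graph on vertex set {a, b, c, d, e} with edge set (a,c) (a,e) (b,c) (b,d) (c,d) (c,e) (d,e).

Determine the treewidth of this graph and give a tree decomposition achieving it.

Treewidth 2.
Bags: B1 = {c, d, e}  B2 = {a, c, e}  B3 = {b, c, d}
Tree: B1–B2, B1–B3

Every bag has size at most 3, so the width is 3 − 1 = 2 and tw(G) ≤ 2. On the other hand G contains the 3-clique {c, d, e}. A clique must lie in a single bag of any decomposition, so no decomposition can have width below 2. The upper and lower bounds meet at 2, so that is the treewidth.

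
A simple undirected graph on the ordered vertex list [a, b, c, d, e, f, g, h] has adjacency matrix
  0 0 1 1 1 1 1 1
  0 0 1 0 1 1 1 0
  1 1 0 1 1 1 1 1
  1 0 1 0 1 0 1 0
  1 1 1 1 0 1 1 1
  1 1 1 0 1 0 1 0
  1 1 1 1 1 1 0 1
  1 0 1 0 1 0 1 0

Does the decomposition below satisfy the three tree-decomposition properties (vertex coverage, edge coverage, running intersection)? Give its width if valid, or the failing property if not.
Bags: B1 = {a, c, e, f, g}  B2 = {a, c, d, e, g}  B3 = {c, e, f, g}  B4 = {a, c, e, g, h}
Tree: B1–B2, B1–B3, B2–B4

A tree decomposition must satisfy three properties: every vertex lies in some bag; for every edge, both endpoints lie together in some bag; and for every vertex, the bags containing it form a connected subtree. Here vertex b appears in no bag, so the decomposition is invalid.

No — vertex b appears in no bag.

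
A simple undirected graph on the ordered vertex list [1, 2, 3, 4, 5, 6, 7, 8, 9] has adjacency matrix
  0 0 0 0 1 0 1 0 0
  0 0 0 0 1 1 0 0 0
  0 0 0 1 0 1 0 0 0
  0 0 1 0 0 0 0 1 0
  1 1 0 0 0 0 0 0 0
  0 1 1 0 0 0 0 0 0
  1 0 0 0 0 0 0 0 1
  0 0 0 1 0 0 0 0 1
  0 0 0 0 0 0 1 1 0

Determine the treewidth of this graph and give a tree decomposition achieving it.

Treewidth 2.
One such decomposition:
Bags: B1 = {1, 7, 9}  B2 = {1, 8, 9}  B3 = {1, 4, 8}  B4 = {1, 3, 4}  B5 = {1, 3, 6}  B6 = {1, 2, 6}  B7 = {1, 2, 5}
Tree: B1–B2, B2–B3, B3–B4, B4–B5, B5–B6, B6–B7

Each bag holds 3 vertices, so the decomposition has width 2, which upper-bounds the treewidth. For the lower bound, G contains the cycle 1–7–9–8–4–3–6–2–5–1, so G is not a forest; only forests have treewidth ≤ 1, hence tw(G) ≥ 2. Therefore the treewidth is 2.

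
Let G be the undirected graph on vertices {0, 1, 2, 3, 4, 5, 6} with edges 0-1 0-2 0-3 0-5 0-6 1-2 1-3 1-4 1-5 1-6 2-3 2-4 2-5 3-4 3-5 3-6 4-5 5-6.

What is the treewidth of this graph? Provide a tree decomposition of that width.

The largest bag has 5 vertices, giving width 4; this decomposition certifies tw(G) ≤ 4. For the lower bound, the 5 vertices {0, 1, 2, 3, 5} are pairwise adjacent, and any tree decomposition puts a clique entirely inside one bag — forcing width ≥ 4. Combining the bounds, tw(G) = 4.

Treewidth 4.
One such decomposition:
Bags: B1 = {0, 1, 2, 3, 5}  B2 = {1, 2, 3, 4, 5}  B3 = {0, 1, 3, 5, 6}
Tree: B1–B2, B1–B3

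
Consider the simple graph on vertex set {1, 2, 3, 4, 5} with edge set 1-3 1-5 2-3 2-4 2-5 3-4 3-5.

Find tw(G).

A width-2 tree decomposition is:
Bags: B1 = {2, 3, 5}  B2 = {2, 3, 4}  B3 = {1, 3, 5}
Tree: B1–B2, B1–B3
Each bag holds 3 vertices, so the decomposition has width 2, which upper-bounds the treewidth. For the lower bound, the 3 vertices {1, 3, 5} are pairwise adjacent, and any tree decomposition puts a clique entirely inside one bag — forcing width ≥ 2. The upper and lower bounds meet at 2, so that is the treewidth.

2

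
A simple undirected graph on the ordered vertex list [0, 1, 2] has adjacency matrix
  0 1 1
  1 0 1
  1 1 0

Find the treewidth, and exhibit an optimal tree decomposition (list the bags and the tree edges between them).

Treewidth 2.
One optimal decomposition is:
Bags: B1 = {0, 1, 2}
Tree: (single bag)

A single bag containing all 3 vertices is trivially a valid decomposition of width 2. For the lower bound, the 3 vertices {0, 1, 2} are pairwise adjacent, and any tree decomposition puts a clique entirely inside one bag — forcing width ≥ 2. Hence tw(G) = 2 exactly.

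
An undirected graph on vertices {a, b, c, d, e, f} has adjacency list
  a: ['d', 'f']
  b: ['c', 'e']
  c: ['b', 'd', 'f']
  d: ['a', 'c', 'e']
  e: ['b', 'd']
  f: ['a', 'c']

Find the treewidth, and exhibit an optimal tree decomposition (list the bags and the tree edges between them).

Treewidth 2.
Bags: B1 = {b, c, e}  B2 = {c, d, e}  B3 = {c, d, f}  B4 = {a, d, f}
Tree: B1–B2, B2–B3, B3–B4

Every bag has size at most 3, so the width is 3 − 1 = 2 and tw(G) ≤ 2. Since b–e–d–c–b is a cycle in G, G is not acyclic. Forests are exactly the graphs of treewidth ≤ 1, so tw(G) ≥ 2. The upper and lower bounds meet at 2, so that is the treewidth.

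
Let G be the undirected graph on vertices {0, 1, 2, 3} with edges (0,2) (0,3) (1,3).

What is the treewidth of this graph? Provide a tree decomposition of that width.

Every bag has size at most 2, so the width is 2 − 1 = 1 and tw(G) ≤ 1. Since G has at least one edge (e.g. 0–3), it is not an edgeless graph, so tw(G) ≥ 1. The upper and lower bounds meet at 1, so that is the treewidth.

Treewidth 1.
One such decomposition:
Bags: B1 = {0, 3}  B2 = {0, 2}  B3 = {1, 3}
Tree: B1–B2, B1–B3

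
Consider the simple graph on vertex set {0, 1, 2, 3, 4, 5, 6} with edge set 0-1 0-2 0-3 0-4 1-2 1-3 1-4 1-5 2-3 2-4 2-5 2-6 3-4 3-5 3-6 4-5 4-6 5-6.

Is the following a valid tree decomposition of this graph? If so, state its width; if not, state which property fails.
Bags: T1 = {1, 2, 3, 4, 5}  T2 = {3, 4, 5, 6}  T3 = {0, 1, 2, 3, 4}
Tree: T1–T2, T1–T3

A tree decomposition must satisfy three properties: every vertex lies in some bag; for every edge, both endpoints lie together in some bag; and for every vertex, the bags containing it form a connected subtree. Here edge (2,6) lies in no bag, so the decomposition is invalid.

No — edge (2,6) lies in no bag.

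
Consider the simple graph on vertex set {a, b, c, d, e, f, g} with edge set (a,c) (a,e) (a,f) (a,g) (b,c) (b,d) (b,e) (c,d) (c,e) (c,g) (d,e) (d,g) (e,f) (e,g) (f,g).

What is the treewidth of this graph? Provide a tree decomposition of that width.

Every bag has size at most 4, so the width is 4 − 1 = 3 and tw(G) ≤ 3. On the other hand G contains the 4-clique {c, d, e, g}. A clique must lie in a single bag of any decomposition, so no decomposition can have width below 3. Hence tw(G) = 3 exactly.

Treewidth 3.
Bags: B1 = {a, c, e, g}  B2 = {c, d, e, g}  B3 = {a, e, f, g}  B4 = {b, c, d, e}
Tree: B1–B2, B1–B3, B2–B4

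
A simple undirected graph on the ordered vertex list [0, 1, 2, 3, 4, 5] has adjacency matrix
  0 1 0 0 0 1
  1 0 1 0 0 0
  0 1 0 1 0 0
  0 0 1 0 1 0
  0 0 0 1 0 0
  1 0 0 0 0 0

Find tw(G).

A width-1 tree decomposition is:
Bags: B1 = {0, 5}  B2 = {0, 1}  B3 = {1, 2}  B4 = {2, 3}  B5 = {3, 4}
Tree: B1–B2, B2–B3, B3–B4, B4–B5
Each bag holds 2 vertices, so the decomposition has width 1, which upper-bounds the treewidth. Since G has at least one edge (e.g. 5–0), it is not an edgeless graph, so tw(G) ≥ 1. The upper and lower bounds meet at 1, so that is the treewidth.

1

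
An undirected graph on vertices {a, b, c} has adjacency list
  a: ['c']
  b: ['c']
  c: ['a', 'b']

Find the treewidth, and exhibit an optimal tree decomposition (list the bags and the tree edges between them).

Each bag holds 2 vertices, so the decomposition has width 1, which upper-bounds the treewidth. Since G has at least one edge (e.g. a–c), it is not an edgeless graph, so tw(G) ≥ 1. Hence tw(G) = 1 exactly.

Treewidth 1.
One optimal decomposition is:
Bags: B1 = {a, c}  B2 = {b, c}
Tree: B1–B2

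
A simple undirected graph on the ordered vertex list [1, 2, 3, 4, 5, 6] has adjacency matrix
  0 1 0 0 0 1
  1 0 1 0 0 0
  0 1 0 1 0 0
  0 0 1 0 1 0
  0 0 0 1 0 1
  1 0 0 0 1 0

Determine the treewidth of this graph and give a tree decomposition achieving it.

Every bag has size at most 3, so the width is 3 − 1 = 2 and tw(G) ≤ 2. For the lower bound, G contains the cycle 3–2–1–6–5–4–3, so G is not a forest; only forests have treewidth ≤ 1, hence tw(G) ≥ 2. Combining the bounds, tw(G) = 2.

Treewidth 2.
Bags: B1 = {1, 2, 3}  B2 = {1, 3, 6}  B3 = {3, 5, 6}  B4 = {3, 4, 5}
Tree: B1–B2, B2–B3, B3–B4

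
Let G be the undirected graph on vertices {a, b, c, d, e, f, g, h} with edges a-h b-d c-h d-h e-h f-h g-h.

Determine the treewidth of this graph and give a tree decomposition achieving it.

Treewidth 1.
One such decomposition:
Bags: B1 = {d, h}  B2 = {f, h}  B3 = {g, h}  B4 = {b, d}  B5 = {a, h}  B6 = {e, h}  B7 = {c, h}
Tree: B1–B2, B2–B3, B1–B4, B1–B5, B1–B6, B6–B7

Every bag has size at most 2, so the width is 2 − 1 = 1 and tw(G) ≤ 1. Since G has at least one edge (e.g. d–h), it is not an edgeless graph, so tw(G) ≥ 1. The upper and lower bounds meet at 1, so that is the treewidth.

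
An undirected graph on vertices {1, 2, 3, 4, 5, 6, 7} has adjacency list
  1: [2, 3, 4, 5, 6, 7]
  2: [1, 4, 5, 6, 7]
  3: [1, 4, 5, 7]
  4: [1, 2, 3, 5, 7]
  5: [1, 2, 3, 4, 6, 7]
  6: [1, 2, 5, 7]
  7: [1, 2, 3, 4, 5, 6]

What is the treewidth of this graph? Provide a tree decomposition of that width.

Treewidth 4.
Bags: B1 = {1, 2, 4, 5, 7}  B2 = {1, 3, 4, 5, 7}  B3 = {1, 2, 5, 6, 7}
Tree: B1–B2, B1–B3

Each bag holds 5 vertices, so the decomposition has width 4, which upper-bounds the treewidth. Conversely, {1, 2, 4, 5, 7} is a clique of size 5, and the vertices of any clique must share a bag in every tree decomposition; so some bag has ≥ 5 vertices and tw(G) ≥ 4. Therefore the treewidth is 4.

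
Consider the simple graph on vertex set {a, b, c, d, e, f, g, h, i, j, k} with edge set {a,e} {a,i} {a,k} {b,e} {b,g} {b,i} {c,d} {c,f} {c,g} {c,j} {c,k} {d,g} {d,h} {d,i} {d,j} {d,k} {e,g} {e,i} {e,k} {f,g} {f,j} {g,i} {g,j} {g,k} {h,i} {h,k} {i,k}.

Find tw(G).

A width-3 tree decomposition is:
Bags: B1 = {c, d, g, k}  B2 = {d, g, i, k}  B3 = {c, d, g, j}  B4 = {e, g, i, k}  B5 = {b, e, g, i}  B6 = {d, h, i, k}  B7 = {c, f, g, j}  B8 = {a, e, i, k}
Tree: B1–B2, B1–B3, B2–B4, B4–B5, B2–B6, B3–B7, B4–B8
Every bag has size at most 4, so the width is 4 − 1 = 3 and tw(G) ≤ 3. On the other hand G contains the 4-clique {c, d, g, j}. A clique must lie in a single bag of any decomposition, so no decomposition can have width below 3. The upper and lower bounds meet at 3, so that is the treewidth.

3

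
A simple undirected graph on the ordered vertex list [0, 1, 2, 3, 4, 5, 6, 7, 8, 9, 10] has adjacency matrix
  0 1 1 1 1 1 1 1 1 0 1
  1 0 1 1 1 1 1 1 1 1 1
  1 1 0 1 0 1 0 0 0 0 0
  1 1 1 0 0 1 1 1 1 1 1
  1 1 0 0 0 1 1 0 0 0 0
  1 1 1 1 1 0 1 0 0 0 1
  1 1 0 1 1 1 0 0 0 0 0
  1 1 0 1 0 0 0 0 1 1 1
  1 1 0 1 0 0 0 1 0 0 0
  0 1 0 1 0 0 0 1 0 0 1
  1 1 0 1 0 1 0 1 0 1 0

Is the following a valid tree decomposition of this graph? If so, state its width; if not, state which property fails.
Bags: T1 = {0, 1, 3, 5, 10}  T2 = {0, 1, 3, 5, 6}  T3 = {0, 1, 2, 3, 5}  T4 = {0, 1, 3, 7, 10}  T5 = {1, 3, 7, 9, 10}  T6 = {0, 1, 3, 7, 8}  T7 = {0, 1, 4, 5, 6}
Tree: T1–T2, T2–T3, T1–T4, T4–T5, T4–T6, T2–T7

Yes; width 4.

Checking the three conditions: (i) the bags cover all of {0, 1, 2, 3, 4, 5, 6, 7, 8, 9, 10}; (ii) for each edge, some bag contains both endpoints; (iii) the bags containing any fixed vertex form a subtree. All hold, so the decomposition is valid with width 5 − 1 = 4.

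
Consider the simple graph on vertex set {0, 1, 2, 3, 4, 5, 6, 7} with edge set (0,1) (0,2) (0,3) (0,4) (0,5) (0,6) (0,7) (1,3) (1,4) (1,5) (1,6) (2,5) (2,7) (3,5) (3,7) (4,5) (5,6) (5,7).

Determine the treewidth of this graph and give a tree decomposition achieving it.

Each bag holds 4 vertices, so the decomposition has width 3, which upper-bounds the treewidth. On the other hand G contains the 4-clique {0, 1, 3, 5}. A clique must lie in a single bag of any decomposition, so no decomposition can have width below 3. Therefore the treewidth is 3.

Treewidth 3.
One optimal decomposition is:
Bags: B1 = {0, 1, 4, 5}  B2 = {0, 1, 5, 6}  B3 = {0, 1, 3, 5}  B4 = {0, 3, 5, 7}  B5 = {0, 2, 5, 7}
Tree: B1–B2, B2–B3, B3–B4, B4–B5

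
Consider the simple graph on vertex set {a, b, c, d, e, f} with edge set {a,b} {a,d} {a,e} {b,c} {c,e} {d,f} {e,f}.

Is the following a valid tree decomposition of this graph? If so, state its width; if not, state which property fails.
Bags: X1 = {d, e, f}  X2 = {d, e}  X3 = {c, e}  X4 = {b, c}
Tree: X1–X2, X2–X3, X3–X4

No — vertex a appears in no bag.

A tree decomposition must satisfy three properties: every vertex lies in some bag; for every edge, both endpoints lie together in some bag; and for every vertex, the bags containing it form a connected subtree. Here vertex a appears in no bag, so the decomposition is invalid.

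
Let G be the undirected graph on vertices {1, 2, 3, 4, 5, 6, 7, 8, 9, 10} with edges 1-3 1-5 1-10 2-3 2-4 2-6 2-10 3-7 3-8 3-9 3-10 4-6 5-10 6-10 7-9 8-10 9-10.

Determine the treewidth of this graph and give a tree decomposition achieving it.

Treewidth 2.
One optimal decomposition is:
Bags: B1 = {2, 3, 10}  B2 = {3, 9, 10}  B3 = {3, 7, 9}  B4 = {1, 3, 10}  B5 = {3, 8, 10}  B6 = {1, 5, 10}  B7 = {2, 6, 10}  B8 = {2, 4, 6}
Tree: B1–B2, B2–B3, B2–B4, B4–B5, B4–B6, B1–B7, B7–B8

Every bag has size at most 3, so the width is 3 − 1 = 2 and tw(G) ≤ 2. Conversely, {3, 8, 10} is a clique of size 3, and the vertices of any clique must share a bag in every tree decomposition; so some bag has ≥ 3 vertices and tw(G) ≥ 2. The upper and lower bounds meet at 2, so that is the treewidth.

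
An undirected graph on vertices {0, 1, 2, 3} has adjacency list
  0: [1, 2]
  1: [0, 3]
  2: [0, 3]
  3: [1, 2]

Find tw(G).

A width-2 tree decomposition is:
Bags: B1 = {1, 2, 3}  B2 = {0, 1, 2}
Tree: B1–B2
Every bag has size at most 3, so the width is 3 − 1 = 2 and tw(G) ≤ 2. The edges 1–3–2–0–1 form a cycle, so G is not a tree and its treewidth is at least 2. Hence tw(G) = 2 exactly.

2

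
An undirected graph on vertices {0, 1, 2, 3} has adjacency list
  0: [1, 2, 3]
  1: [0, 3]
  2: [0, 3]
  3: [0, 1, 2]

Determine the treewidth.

2

A width-2 tree decomposition is:
Bags: B1 = {0, 1, 3}  B2 = {0, 2, 3}
Tree: B1–B2
Each bag holds 3 vertices, so the decomposition has width 2, which upper-bounds the treewidth. Conversely, {0, 1, 3} is a clique of size 3, and the vertices of any clique must share a bag in every tree decomposition; so some bag has ≥ 3 vertices and tw(G) ≥ 2. Therefore the treewidth is 2.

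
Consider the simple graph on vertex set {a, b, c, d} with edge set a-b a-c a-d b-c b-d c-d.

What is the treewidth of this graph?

A width-3 tree decomposition is:
Bags: B1 = {a, b, c, d}
Tree: (single bag)
A single bag containing all 4 vertices is trivially a valid decomposition of width 3. Conversely, {a, b, c, d} is a clique of size 4, and the vertices of any clique must share a bag in every tree decomposition; so some bag has ≥ 4 vertices and tw(G) ≥ 3. The upper and lower bounds meet at 3, so that is the treewidth.

3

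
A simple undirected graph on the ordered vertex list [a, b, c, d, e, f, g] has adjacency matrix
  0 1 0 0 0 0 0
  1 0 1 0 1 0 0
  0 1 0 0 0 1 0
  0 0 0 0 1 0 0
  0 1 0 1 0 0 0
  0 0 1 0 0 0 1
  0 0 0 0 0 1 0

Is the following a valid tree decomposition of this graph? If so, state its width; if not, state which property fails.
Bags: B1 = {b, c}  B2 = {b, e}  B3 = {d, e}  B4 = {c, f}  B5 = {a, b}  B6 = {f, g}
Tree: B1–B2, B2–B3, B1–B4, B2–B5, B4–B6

Checking the three conditions: (i) the bags cover all of {a, b, c, d, e, f, g}; (ii) for each edge, some bag contains both endpoints; (iii) the bags containing any fixed vertex form a subtree. All hold, so the decomposition is valid with width 2 − 1 = 1.

Yes; width 1.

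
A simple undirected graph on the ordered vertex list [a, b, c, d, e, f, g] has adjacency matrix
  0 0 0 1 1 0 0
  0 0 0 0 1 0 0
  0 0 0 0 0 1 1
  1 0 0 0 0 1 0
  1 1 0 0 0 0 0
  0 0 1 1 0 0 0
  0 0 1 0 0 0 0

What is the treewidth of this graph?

1

A width-1 tree decomposition is:
Bags: B1 = {b, e}  B2 = {a, e}  B3 = {a, d}  B4 = {d, f}  B5 = {c, f}  B6 = {c, g}
Tree: B1–B2, B2–B3, B3–B4, B4–B5, B5–B6
The largest bag has 2 vertices, giving width 1; this decomposition certifies tw(G) ≤ 1. Any graph with an edge has treewidth ≥ 1, and G has the edge b–e. Combining the bounds, tw(G) = 1.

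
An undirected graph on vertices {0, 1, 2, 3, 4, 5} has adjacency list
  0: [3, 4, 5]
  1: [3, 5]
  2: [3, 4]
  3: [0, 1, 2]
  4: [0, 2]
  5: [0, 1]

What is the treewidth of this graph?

A width-2 tree decomposition is:
Bags: B1 = {0, 1, 5}  B2 = {0, 1, 3}  B3 = {0, 3, 4}  B4 = {2, 3, 4}
Tree: B1–B2, B2–B3, B3–B4
Each bag holds 3 vertices, so the decomposition has width 2, which upper-bounds the treewidth. Since 5–1–3–0–5 is a cycle in G, G is not acyclic. Forests are exactly the graphs of treewidth ≤ 1, so tw(G) ≥ 2. Therefore the treewidth is 2.

2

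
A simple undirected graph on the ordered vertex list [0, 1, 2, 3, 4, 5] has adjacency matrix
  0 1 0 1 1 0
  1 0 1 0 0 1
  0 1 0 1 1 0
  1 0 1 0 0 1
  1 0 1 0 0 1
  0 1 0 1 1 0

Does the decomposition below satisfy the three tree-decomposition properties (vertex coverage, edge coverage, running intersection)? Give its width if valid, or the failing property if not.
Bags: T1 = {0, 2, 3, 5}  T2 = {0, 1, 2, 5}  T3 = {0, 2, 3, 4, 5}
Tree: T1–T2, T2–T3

A tree decomposition must satisfy three properties: every vertex lies in some bag; for every edge, both endpoints lie together in some bag; and for every vertex, the bags containing it form a connected subtree. Here bags containing vertex 3 are not connected in the tree, so the decomposition is invalid.

No — bags containing vertex 3 are not connected in the tree.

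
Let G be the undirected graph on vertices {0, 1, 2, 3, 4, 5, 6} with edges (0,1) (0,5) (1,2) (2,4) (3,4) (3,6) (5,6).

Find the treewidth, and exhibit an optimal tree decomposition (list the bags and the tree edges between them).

Treewidth 2.
One optimal decomposition is:
Bags: B1 = {0, 1, 5}  B2 = {1, 2, 5}  B3 = {2, 4, 5}  B4 = {3, 4, 5}  B5 = {3, 5, 6}
Tree: B1–B2, B2–B3, B3–B4, B4–B5

The largest bag has 3 vertices, giving width 2; this decomposition certifies tw(G) ≤ 2. Since 5–0–1–2–4–3–6–5 is a cycle in G, G is not acyclic. Forests are exactly the graphs of treewidth ≤ 1, so tw(G) ≥ 2. Combining the bounds, tw(G) = 2.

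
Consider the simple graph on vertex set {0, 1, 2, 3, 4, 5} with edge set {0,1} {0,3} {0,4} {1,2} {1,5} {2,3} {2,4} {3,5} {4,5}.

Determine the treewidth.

A width-3 tree decomposition is:
Bags: B1 = {0, 1, 3, 4}  B2 = {1, 3, 4, 5}  B3 = {1, 2, 3, 4}
Tree: B1–B2, B2–B3
The largest bag has 4 vertices, giving width 3; this decomposition certifies tw(G) ≤ 3. For the lower bound: the 4 vertex sets {0,1}, {3,5}, {4}, {2} are disjoint, each induces a connected subgraph, and every pair is joined by at least one edge of G. Contracting each set to a single vertex therefore yields K_{4} as a minor, and since treewidth is minor-monotone, tw(G) ≥ tw(K_{4}) = 3. Hence tw(G) = 3 exactly.

3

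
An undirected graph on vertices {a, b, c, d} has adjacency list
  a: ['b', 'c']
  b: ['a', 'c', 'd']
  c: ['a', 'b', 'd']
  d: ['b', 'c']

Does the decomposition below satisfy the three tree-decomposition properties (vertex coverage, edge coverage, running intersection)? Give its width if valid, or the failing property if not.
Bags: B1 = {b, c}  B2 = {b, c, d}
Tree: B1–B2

A tree decomposition must satisfy three properties: every vertex lies in some bag; for every edge, both endpoints lie together in some bag; and for every vertex, the bags containing it form a connected subtree. Here vertex a appears in no bag, so the decomposition is invalid.

No — vertex a appears in no bag.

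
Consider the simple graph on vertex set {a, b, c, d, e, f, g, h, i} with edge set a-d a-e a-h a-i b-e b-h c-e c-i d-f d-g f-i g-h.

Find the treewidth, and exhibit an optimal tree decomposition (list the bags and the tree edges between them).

Each bag holds 4 vertices, so the decomposition has width 3, which upper-bounds the treewidth. For the lower bound: the 4 vertex sets {d,f,g}, {i}, {a}, {b,c,e,h} are disjoint, each induces a connected subgraph, and every pair is joined by at least one edge of G. Contracting each set to a single vertex therefore yields K_{4} as a minor, and since treewidth is minor-monotone, tw(G) ≥ tw(K_{4}) = 3. Combining the bounds, tw(G) = 3.

Treewidth 3.
One optimal decomposition is:
Bags: B1 = {d, f, g, i}  B2 = {a, d, g, i}  B3 = {a, g, h, i}  B4 = {a, c, h, i}  B5 = {a, c, e, h}  B6 = {b, c, e, h}
Tree: B1–B2, B2–B3, B3–B4, B4–B5, B5–B6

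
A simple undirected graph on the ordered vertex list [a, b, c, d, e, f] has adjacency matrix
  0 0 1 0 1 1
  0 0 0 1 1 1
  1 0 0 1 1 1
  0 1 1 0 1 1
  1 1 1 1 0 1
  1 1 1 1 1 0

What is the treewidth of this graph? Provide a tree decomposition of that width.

Every bag has size at most 4, so the width is 4 − 1 = 3 and tw(G) ≤ 3. Conversely, {c, d, e, f} is a clique of size 4, and the vertices of any clique must share a bag in every tree decomposition; so some bag has ≥ 4 vertices and tw(G) ≥ 3. Therefore the treewidth is 3.

Treewidth 3.
One such decomposition:
Bags: B1 = {a, c, e, f}  B2 = {c, d, e, f}  B3 = {b, d, e, f}
Tree: B1–B2, B2–B3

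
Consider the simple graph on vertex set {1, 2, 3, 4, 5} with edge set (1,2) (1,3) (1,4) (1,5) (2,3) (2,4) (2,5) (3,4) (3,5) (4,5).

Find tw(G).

4

A width-4 tree decomposition is:
Bags: B1 = {1, 2, 3, 4, 5}
Tree: (single bag)
A single bag containing all 5 vertices is trivially a valid decomposition of width 4. Conversely, {1, 2, 3, 4, 5} is a clique of size 5, and the vertices of any clique must share a bag in every tree decomposition; so some bag has ≥ 5 vertices and tw(G) ≥ 4. Combining the bounds, tw(G) = 4.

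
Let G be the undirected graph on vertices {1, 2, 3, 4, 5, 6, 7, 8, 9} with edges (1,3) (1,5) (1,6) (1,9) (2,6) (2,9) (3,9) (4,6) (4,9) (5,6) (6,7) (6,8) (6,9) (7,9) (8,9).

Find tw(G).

A width-2 tree decomposition is:
Bags: B1 = {1, 3, 9}  B2 = {1, 6, 9}  B3 = {2, 6, 9}  B4 = {4, 6, 9}  B5 = {6, 8, 9}  B6 = {6, 7, 9}  B7 = {1, 5, 6}
Tree: B1–B2, B2–B3, B3–B4, B2–B5, B5–B6, B2–B7
The largest bag has 3 vertices, giving width 2; this decomposition certifies tw(G) ≤ 2. On the other hand G contains the 3-clique {1, 3, 9}. A clique must lie in a single bag of any decomposition, so no decomposition can have width below 2. Combining the bounds, tw(G) = 2.

2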